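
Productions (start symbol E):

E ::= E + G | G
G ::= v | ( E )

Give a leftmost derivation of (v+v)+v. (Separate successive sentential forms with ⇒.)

E ⇒ E+G ⇒ G+G ⇒ (E)+G ⇒ (E+G)+G ⇒ (G+G)+G ⇒ (v+G)+G ⇒ (v+v)+G ⇒ (v+v)+v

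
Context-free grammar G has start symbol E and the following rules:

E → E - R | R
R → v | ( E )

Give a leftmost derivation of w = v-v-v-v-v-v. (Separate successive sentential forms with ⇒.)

E ⇒ E-R ⇒ E-R-R ⇒ E-R-R-R ⇒ E-R-R-R-R ⇒ E-R-R-R-R-R ⇒ R-R-R-R-R-R ⇒ v-R-R-R-R-R ⇒ v-v-R-R-R-R ⇒ v-v-v-R-R-R ⇒ v-v-v-v-R-R ⇒ v-v-v-v-v-R ⇒ v-v-v-v-v-v

E ⇒ E-R   [E → E - R]
E-R ⇒ E-R-R   [E → E - R]
E-R-R ⇒ E-R-R-R   [E → E - R]
E-R-R-R ⇒ E-R-R-R-R   [E → E - R]
E-R-R-R-R ⇒ E-R-R-R-R-R   [E → E - R]
E-R-R-R-R-R ⇒ R-R-R-R-R-R   [E → R]
R-R-R-R-R-R ⇒ v-R-R-R-R-R   [R → v]
v-R-R-R-R-R ⇒ v-v-R-R-R-R   [R → v]
v-v-R-R-R-R ⇒ v-v-v-R-R-R   [R → v]
v-v-v-R-R-R ⇒ v-v-v-v-R-R   [R → v]
v-v-v-v-R-R ⇒ v-v-v-v-v-R   [R → v]
v-v-v-v-v-R ⇒ v-v-v-v-v-v   [R → v]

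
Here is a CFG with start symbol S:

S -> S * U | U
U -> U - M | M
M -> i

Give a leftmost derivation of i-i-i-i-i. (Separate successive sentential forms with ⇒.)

S ⇒ U ⇒ U-M ⇒ U-M-M ⇒ U-M-M-M ⇒ U-M-M-M-M ⇒ M-M-M-M-M ⇒ i-M-M-M-M ⇒ i-i-M-M-M ⇒ i-i-i-M-M ⇒ i-i-i-i-M ⇒ i-i-i-i-i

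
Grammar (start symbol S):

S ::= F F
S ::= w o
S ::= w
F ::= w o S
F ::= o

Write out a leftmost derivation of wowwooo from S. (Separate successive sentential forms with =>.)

S => FF   [S ::= F F]
FF => woSF   [F ::= w o S]
woSF => wowF   [S ::= w]
wowF => wowwoS   [F ::= w o S]
wowwoS => wowwoFF   [S ::= F F]
wowwoFF => wowwooF   [F ::= o]
wowwooF => wowwooo   [F ::= o]

S => FF => woSF => wowF => wowwoS => wowwoFF => wowwooF => wowwooo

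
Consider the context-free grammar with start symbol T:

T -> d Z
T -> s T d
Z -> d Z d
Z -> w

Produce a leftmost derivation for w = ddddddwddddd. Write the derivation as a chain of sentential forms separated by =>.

T => dZ   [T -> d Z]
dZ => ddZd   [Z -> d Z d]
ddZd => dddZdd   [Z -> d Z d]
dddZdd => ddddZddd   [Z -> d Z d]
ddddZddd => dddddZdddd   [Z -> d Z d]
dddddZdddd => ddddddZddddd   [Z -> d Z d]
ddddddZddddd => ddddddwddddd   [Z -> w]

T=>dZ=>ddZd=>dddZdd=>ddddZddd=>dddddZdddd=>ddddddZddddd=>ddddddwddddd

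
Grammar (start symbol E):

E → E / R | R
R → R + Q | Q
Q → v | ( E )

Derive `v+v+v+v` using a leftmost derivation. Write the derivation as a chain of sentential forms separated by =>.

E=>R=>R+Q=>R+Q+Q=>R+Q+Q+Q=>Q+Q+Q+Q=>v+Q+Q+Q=>v+v+Q+Q=>v+v+v+Q=>v+v+v+v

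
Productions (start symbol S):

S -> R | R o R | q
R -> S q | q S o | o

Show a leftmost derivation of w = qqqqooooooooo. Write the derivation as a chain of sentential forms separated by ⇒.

S ⇒ RoR   [S -> R o R]
RoR ⇒ qSooR   [R -> q S o]
qSooR ⇒ qRoRooR   [S -> R o R]
qRoRooR ⇒ qqSooRooR   [R -> q S o]
qqSooRooR ⇒ qqRoRooRooR   [S -> R o R]
qqRoRooRooR ⇒ qqqSooRooRooR   [R -> q S o]
qqqSooRooRooR ⇒ qqqqooRooRooR   [S -> q]
qqqqooRooRooR ⇒ qqqqoooooRooR   [R -> o]
qqqqoooooRooR ⇒ qqqqooooooooR   [R -> o]
qqqqooooooooR ⇒ qqqqooooooooo   [R -> o]

S ⇒ RoR ⇒ qSooR ⇒ qRoRooR ⇒ qqSooRooR ⇒ qqRoRooRooR ⇒ qqqSooRooRooR ⇒ qqqqooRooRooR ⇒ qqqqoooooRooR ⇒ qqqqooooooooR ⇒ qqqqooooooooo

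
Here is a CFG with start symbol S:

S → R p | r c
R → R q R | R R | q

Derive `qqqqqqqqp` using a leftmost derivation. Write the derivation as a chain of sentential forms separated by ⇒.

S ⇒ Rp ⇒ RqRp ⇒ RRqRp ⇒ RqRRqRp ⇒ RRqRRqRp ⇒ RRRqRRqRp ⇒ qRRqRRqRp ⇒ qqRqRRqRp ⇒ qqqqRRqRp ⇒ qqqqqRqRp ⇒ qqqqqqqRp ⇒ qqqqqqqqp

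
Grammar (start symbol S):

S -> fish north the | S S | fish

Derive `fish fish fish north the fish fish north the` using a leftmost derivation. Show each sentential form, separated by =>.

S => S S => S S S => fish S S => fish S S S => fish fish S S => fish fish S S S => fish fish fish north the S S => fish fish fish north the fish S => fish fish fish north the fish fish north the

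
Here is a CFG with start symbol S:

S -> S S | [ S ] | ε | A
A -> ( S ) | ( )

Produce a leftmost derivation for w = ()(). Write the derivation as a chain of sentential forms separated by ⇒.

S ⇒ SS ⇒ AS ⇒ (S)S ⇒ ()S ⇒ ()A ⇒ ()()

S ⇒ SS   [S -> S S]
SS ⇒ AS   [S -> A]
AS ⇒ (S)S   [A -> ( S )]
(S)S ⇒ ()S   [S -> ε]
()S ⇒ ()A   [S -> A]
()A ⇒ ()()   [A -> ( )]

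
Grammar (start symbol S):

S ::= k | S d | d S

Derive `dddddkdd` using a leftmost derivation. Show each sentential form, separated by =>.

S => dS   [S ::= d S]
dS => ddS   [S ::= d S]
ddS => ddSd   [S ::= S d]
ddSd => ddSdd   [S ::= S d]
ddSdd => dddSdd   [S ::= d S]
dddSdd => ddddSdd   [S ::= d S]
ddddSdd => dddddSdd   [S ::= d S]
dddddSdd => dddddkdd   [S ::= k]

S => dS => ddS => ddSd => ddSdd => dddSdd => ddddSdd => dddddSdd => dddddkdd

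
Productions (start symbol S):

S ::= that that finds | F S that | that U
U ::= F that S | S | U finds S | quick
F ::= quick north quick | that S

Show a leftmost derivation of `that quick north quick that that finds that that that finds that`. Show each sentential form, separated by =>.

S => F S that => that S S that => that F S that S that => that quick north quick S that S that => that quick north quick that that finds that S that => that quick north quick that that finds that that that finds that

S => F S that   [S ::= F S that]
F S that => that S S that   [F ::= that S]
that S S that => that F S that S that   [S ::= F S that]
that F S that S that => that quick north quick S that S that   [F ::= quick north quick]
that quick north quick S that S that => that quick north quick that that finds that S that   [S ::= that that finds]
that quick north quick that that finds that S that => that quick north quick that that finds that that that finds that   [S ::= that that finds]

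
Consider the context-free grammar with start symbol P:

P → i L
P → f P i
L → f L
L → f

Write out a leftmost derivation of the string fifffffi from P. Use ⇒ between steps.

P ⇒ fPi   [P → f P i]
fPi ⇒ fiLi   [P → i L]
fiLi ⇒ fifLi   [L → f L]
fifLi ⇒ fiffLi   [L → f L]
fiffLi ⇒ fifffLi   [L → f L]
fifffLi ⇒ fiffffLi   [L → f L]
fiffffLi ⇒ fifffffi   [L → f]

P ⇒ fPi ⇒ fiLi ⇒ fifLi ⇒ fiffLi ⇒ fifffLi ⇒ fiffffLi ⇒ fifffffi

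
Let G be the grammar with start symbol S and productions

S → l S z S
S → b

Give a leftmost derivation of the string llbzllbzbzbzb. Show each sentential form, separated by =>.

S => lSzS   [S → l S z S]
lSzS => llSzSzS   [S → l S z S]
llSzSzS => llbzSzS   [S → b]
llbzSzS => llbzlSzSzS   [S → l S z S]
llbzlSzSzS => llbzllSzSzSzS   [S → l S z S]
llbzllSzSzSzS => llbzllbzSzSzS   [S → b]
llbzllbzSzSzS => llbzllbzbzSzS   [S → b]
llbzllbzbzSzS => llbzllbzbzbzS   [S → b]
llbzllbzbzbzS => llbzllbzbzbzb   [S → b]

S => lSzS => llSzSzS => llbzSzS => llbzlSzSzS => llbzllSzSzSzS => llbzllbzSzSzS => llbzllbzbzSzS => llbzllbzbzbzS => llbzllbzbzbzb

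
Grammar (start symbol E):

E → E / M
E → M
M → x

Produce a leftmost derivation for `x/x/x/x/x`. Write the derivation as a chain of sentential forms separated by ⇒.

E⇒E/M⇒E/M/M⇒E/M/M/M⇒E/M/M/M/M⇒M/M/M/M/M⇒x/M/M/M/M⇒x/x/M/M/M⇒x/x/x/M/M⇒x/x/x/x/M⇒x/x/x/x/x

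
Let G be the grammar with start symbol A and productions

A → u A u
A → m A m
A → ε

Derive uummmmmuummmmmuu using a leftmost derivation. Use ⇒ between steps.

A ⇒ uAu ⇒ uuAuu ⇒ uumAmuu ⇒ uummAmmuu ⇒ uummmAmmmuu ⇒ uummmmAmmmmuu ⇒ uummmmmAmmmmmuu ⇒ uummmmmuAummmmmuu ⇒ uummmmmuummmmmuu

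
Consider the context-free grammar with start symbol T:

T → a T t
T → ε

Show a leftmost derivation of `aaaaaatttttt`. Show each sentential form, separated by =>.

T=>aTt=>aaTtt=>aaaTttt=>aaaaTtttt=>aaaaaTttttt=>aaaaaaTtttttt=>aaaaaatttttt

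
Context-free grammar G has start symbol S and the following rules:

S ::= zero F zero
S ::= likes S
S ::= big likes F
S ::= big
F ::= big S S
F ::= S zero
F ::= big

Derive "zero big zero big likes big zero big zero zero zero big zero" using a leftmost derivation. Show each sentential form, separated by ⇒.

S ⇒ zero F zero ⇒ zero big S S zero ⇒ zero big zero F zero S zero ⇒ zero big zero big S S zero S zero ⇒ zero big zero big likes S S zero S zero ⇒ zero big zero big likes big S zero S zero ⇒ zero big zero big likes big zero F zero zero S zero ⇒ zero big zero big likes big zero S zero zero zero S zero ⇒ zero big zero big likes big zero big zero zero zero S zero ⇒ zero big zero big likes big zero big zero zero zero big zero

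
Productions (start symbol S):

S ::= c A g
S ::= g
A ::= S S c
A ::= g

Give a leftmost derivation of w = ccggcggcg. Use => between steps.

S => cAg => cSScg => ccAgScg => ccSScgScg => ccgScgScg => ccggcgScg => ccggcggcg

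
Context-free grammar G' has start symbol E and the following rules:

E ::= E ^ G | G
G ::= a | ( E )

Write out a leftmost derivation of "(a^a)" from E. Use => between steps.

E => G => (E) => (E^G) => (G^G) => (a^G) => (a^a)

E => G   [E ::= G]
G => (E)   [G ::= ( E )]
(E) => (E^G)   [E ::= E ^ G]
(E^G) => (G^G)   [E ::= G]
(G^G) => (a^G)   [G ::= a]
(a^G) => (a^a)   [G ::= a]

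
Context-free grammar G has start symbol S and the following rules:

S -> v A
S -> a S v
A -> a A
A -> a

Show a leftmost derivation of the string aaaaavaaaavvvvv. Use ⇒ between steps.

S ⇒ aSv   [S -> a S v]
aSv ⇒ aaSvv   [S -> a S v]
aaSvv ⇒ aaaSvvv   [S -> a S v]
aaaSvvv ⇒ aaaaSvvvv   [S -> a S v]
aaaaSvvvv ⇒ aaaaaSvvvvv   [S -> a S v]
aaaaaSvvvvv ⇒ aaaaavAvvvvv   [S -> v A]
aaaaavAvvvvv ⇒ aaaaavaAvvvvv   [A -> a A]
aaaaavaAvvvvv ⇒ aaaaavaaAvvvvv   [A -> a A]
aaaaavaaAvvvvv ⇒ aaaaavaaaAvvvvv   [A -> a A]
aaaaavaaaAvvvvv ⇒ aaaaavaaaavvvvv   [A -> a]

S⇒aSv⇒aaSvv⇒aaaSvvv⇒aaaaSvvvv⇒aaaaaSvvvvv⇒aaaaavAvvvvv⇒aaaaavaAvvvvv⇒aaaaavaaAvvvvv⇒aaaaavaaaAvvvvv⇒aaaaavaaaavvvvv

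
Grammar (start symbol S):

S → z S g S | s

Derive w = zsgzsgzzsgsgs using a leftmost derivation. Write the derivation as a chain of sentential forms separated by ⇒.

S ⇒ zSgS   [S → z S g S]
zSgS ⇒ zsgS   [S → s]
zsgS ⇒ zsgzSgS   [S → z S g S]
zsgzSgS ⇒ zsgzsgS   [S → s]
zsgzsgS ⇒ zsgzsgzSgS   [S → z S g S]
zsgzsgzSgS ⇒ zsgzsgzzSgSgS   [S → z S g S]
zsgzsgzzSgSgS ⇒ zsgzsgzzsgSgS   [S → s]
zsgzsgzzsgSgS ⇒ zsgzsgzzsgsgS   [S → s]
zsgzsgzzsgsgS ⇒ zsgzsgzzsgsgs   [S → s]

S⇒zSgS⇒zsgS⇒zsgzSgS⇒zsgzsgS⇒zsgzsgzSgS⇒zsgzsgzzSgSgS⇒zsgzsgzzsgSgS⇒zsgzsgzzsgsgS⇒zsgzsgzzsgsgs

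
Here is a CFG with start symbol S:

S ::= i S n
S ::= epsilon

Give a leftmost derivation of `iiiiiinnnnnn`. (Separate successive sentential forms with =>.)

S => iSn => iiSnn => iiiSnnn => iiiiSnnnn => iiiiiSnnnnn => iiiiiiSnnnnnn => iiiiiinnnnnn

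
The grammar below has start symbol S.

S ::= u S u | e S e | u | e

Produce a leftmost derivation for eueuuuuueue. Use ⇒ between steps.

S ⇒ eSe ⇒ euSue ⇒ eueSeue ⇒ eueuSueue ⇒ eueuuSuueue ⇒ eueuuuuueue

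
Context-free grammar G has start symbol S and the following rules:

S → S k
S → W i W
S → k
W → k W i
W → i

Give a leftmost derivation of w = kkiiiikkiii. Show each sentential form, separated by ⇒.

S ⇒ WiW   [S → W i W]
WiW ⇒ kWiiW   [W → k W i]
kWiiW ⇒ kkWiiiW   [W → k W i]
kkWiiiW ⇒ kkiiiiW   [W → i]
kkiiiiW ⇒ kkiiiikWi   [W → k W i]
kkiiiikWi ⇒ kkiiiikkWii   [W → k W i]
kkiiiikkWii ⇒ kkiiiikkiii   [W → i]

S⇒WiW⇒kWiiW⇒kkWiiiW⇒kkiiiiW⇒kkiiiikWi⇒kkiiiikkWii⇒kkiiiikkiii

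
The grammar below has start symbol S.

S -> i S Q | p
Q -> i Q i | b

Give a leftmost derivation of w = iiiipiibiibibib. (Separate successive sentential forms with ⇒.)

S⇒iSQ⇒iiSQQ⇒iiiSQQQ⇒iiiiSQQQQ⇒iiiipQQQQ⇒iiiipiQiQQQ⇒iiiipiiQiiQQQ⇒iiiipiibiiQQQ⇒iiiipiibiibQQ⇒iiiipiibiibiQiQ⇒iiiipiibiibibiQ⇒iiiipiibiibibib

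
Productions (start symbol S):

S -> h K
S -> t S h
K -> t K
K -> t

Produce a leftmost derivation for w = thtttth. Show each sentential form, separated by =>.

S => tSh   [S -> t S h]
tSh => thKh   [S -> h K]
thKh => thtKh   [K -> t K]
thtKh => thttKh   [K -> t K]
thttKh => thtttKh   [K -> t K]
thtttKh => thtttth   [K -> t]

S=>tSh=>thKh=>thtKh=>thttKh=>thtttKh=>thtttth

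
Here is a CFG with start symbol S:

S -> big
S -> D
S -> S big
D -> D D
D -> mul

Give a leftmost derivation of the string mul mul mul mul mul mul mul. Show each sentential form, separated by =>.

S => D   [S -> D]
D => D D   [D -> D D]
D D => D D D   [D -> D D]
D D D => D D D D   [D -> D D]
D D D D => D D D D D   [D -> D D]
D D D D D => D D D D D D   [D -> D D]
D D D D D D => D D D D D D D   [D -> D D]
D D D D D D D => mul D D D D D D   [D -> mul]
mul D D D D D D => mul mul D D D D D   [D -> mul]
mul mul D D D D D => mul mul mul D D D D   [D -> mul]
mul mul mul D D D D => mul mul mul mul D D D   [D -> mul]
mul mul mul mul D D D => mul mul mul mul mul D D   [D -> mul]
mul mul mul mul mul D D => mul mul mul mul mul mul D   [D -> mul]
mul mul mul mul mul mul D => mul mul mul mul mul mul mul   [D -> mul]

S => D => D D => D D D => D D D D => D D D D D => D D D D D D => D D D D D D D => mul D D D D D D => mul mul D D D D D => mul mul mul D D D D => mul mul mul mul D D D => mul mul mul mul mul D D => mul mul mul mul mul mul D => mul mul mul mul mul mul mul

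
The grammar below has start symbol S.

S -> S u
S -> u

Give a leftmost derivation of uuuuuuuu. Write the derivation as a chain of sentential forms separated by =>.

S=>Su=>Suu=>Suuu=>Suuuu=>Suuuuu=>Suuuuuu=>Suuuuuuu=>uuuuuuuu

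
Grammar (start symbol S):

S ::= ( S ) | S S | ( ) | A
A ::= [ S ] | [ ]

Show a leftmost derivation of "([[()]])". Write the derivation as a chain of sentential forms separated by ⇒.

S ⇒ (S) ⇒ (A) ⇒ ([S]) ⇒ ([A]) ⇒ ([[S]]) ⇒ ([[()]])

S ⇒ (S)   [S ::= ( S )]
(S) ⇒ (A)   [S ::= A]
(A) ⇒ ([S])   [A ::= [ S ]]
([S]) ⇒ ([A])   [S ::= A]
([A]) ⇒ ([[S]])   [A ::= [ S ]]
([[S]]) ⇒ ([[()]])   [S ::= ( )]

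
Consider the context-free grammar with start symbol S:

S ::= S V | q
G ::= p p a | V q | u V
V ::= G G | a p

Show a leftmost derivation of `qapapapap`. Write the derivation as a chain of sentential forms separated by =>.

S=>SV=>SVV=>SVVV=>SVVVV=>qVVVV=>qapVVV=>qapapVV=>qapapapV=>qapapapap

S => SV   [S ::= S V]
SV => SVV   [S ::= S V]
SVV => SVVV   [S ::= S V]
SVVV => SVVVV   [S ::= S V]
SVVVV => qVVVV   [S ::= q]
qVVVV => qapVVV   [V ::= a p]
qapVVV => qapapVV   [V ::= a p]
qapapVV => qapapapV   [V ::= a p]
qapapapV => qapapapap   [V ::= a p]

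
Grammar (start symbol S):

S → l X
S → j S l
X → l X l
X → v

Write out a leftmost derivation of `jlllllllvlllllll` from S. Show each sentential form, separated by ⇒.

S ⇒ jSl ⇒ jlXl ⇒ jllXll ⇒ jlllXlll ⇒ jllllXllll ⇒ jlllllXlllll ⇒ jllllllXllllll ⇒ jlllllllXlllllll ⇒ jlllllllvlllllll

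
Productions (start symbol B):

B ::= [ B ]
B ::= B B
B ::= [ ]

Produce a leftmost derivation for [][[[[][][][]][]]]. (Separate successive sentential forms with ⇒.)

B ⇒ BB ⇒ []B ⇒ [][B] ⇒ [][[B]] ⇒ [][[BB]] ⇒ [][[[B]B]] ⇒ [][[[BB]B]] ⇒ [][[[BBB]B]] ⇒ [][[[BBBB]B]] ⇒ [][[[[]BBB]B]] ⇒ [][[[[][]BB]B]] ⇒ [][[[[][][]B]B]] ⇒ [][[[[][][][]]B]] ⇒ [][[[[][][][]][]]]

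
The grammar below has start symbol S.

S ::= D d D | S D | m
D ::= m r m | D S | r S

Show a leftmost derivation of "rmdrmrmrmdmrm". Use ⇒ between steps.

S ⇒ SD   [S ::= S D]
SD ⇒ DdDD   [S ::= D d D]
DdDD ⇒ rSdDD   [D ::= r S]
rSdDD ⇒ rmdDD   [S ::= m]
rmdDD ⇒ rmdrSD   [D ::= r S]
rmdrSD ⇒ rmdrmD   [S ::= m]
rmdrmD ⇒ rmdrmrS   [D ::= r S]
rmdrmrS ⇒ rmdrmrDdD   [S ::= D d D]
rmdrmrDdD ⇒ rmdrmrmrmdD   [D ::= m r m]
rmdrmrmrmdD ⇒ rmdrmrmrmdmrm   [D ::= m r m]

S ⇒ SD ⇒ DdDD ⇒ rSdDD ⇒ rmdDD ⇒ rmdrSD ⇒ rmdrmD ⇒ rmdrmrS ⇒ rmdrmrDdD ⇒ rmdrmrmrmdD ⇒ rmdrmrmrmdmrm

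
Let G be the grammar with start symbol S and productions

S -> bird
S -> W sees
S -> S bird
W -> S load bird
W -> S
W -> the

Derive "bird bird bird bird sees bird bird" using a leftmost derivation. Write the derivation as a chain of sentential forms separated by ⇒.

S ⇒ S bird   [S -> S bird]
S bird ⇒ S bird bird   [S -> S bird]
S bird bird ⇒ W sees bird bird   [S -> W sees]
W sees bird bird ⇒ S sees bird bird   [W -> S]
S sees bird bird ⇒ S bird sees bird bird   [S -> S bird]
S bird sees bird bird ⇒ S bird bird sees bird bird   [S -> S bird]
S bird bird sees bird bird ⇒ S bird bird bird sees bird bird   [S -> S bird]
S bird bird bird sees bird bird ⇒ bird bird bird bird sees bird bird   [S -> bird]

S ⇒ S bird ⇒ S bird bird ⇒ W sees bird bird ⇒ S sees bird bird ⇒ S bird sees bird bird ⇒ S bird bird sees bird bird ⇒ S bird bird bird sees bird bird ⇒ bird bird bird bird sees bird bird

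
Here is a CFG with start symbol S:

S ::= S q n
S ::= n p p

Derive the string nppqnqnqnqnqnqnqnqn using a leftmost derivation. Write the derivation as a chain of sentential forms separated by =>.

S=>Sqn=>Sqnqn=>Sqnqnqn=>Sqnqnqnqn=>Sqnqnqnqnqn=>Sqnqnqnqnqnqn=>Sqnqnqnqnqnqnqn=>Sqnqnqnqnqnqnqnqn=>nppqnqnqnqnqnqnqnqn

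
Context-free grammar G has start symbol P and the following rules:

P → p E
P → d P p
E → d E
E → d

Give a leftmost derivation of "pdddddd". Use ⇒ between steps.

P ⇒ pE   [P → p E]
pE ⇒ pdE   [E → d E]
pdE ⇒ pddE   [E → d E]
pddE ⇒ pdddE   [E → d E]
pdddE ⇒ pddddE   [E → d E]
pddddE ⇒ pdddddE   [E → d E]
pdddddE ⇒ pdddddd   [E → d]

P⇒pE⇒pdE⇒pddE⇒pdddE⇒pddddE⇒pdddddE⇒pdddddd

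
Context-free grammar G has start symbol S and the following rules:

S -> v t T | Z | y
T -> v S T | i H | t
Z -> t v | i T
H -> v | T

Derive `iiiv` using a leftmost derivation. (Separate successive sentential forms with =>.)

S => Z => iT => iiH => iiT => iiiH => iiiv

S => Z   [S -> Z]
Z => iT   [Z -> i T]
iT => iiH   [T -> i H]
iiH => iiT   [H -> T]
iiT => iiiH   [T -> i H]
iiiH => iiiv   [H -> v]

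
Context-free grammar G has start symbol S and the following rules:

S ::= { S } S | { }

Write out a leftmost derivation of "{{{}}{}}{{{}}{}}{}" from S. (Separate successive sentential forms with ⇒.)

S ⇒ {S}S   [S ::= { S } S]
{S}S ⇒ {{S}S}S   [S ::= { S } S]
{{S}S}S ⇒ {{{}}S}S   [S ::= { }]
{{{}}S}S ⇒ {{{}}{}}S   [S ::= { }]
{{{}}{}}S ⇒ {{{}}{}}{S}S   [S ::= { S } S]
{{{}}{}}{S}S ⇒ {{{}}{}}{{S}S}S   [S ::= { S } S]
{{{}}{}}{{S}S}S ⇒ {{{}}{}}{{{}}S}S   [S ::= { }]
{{{}}{}}{{{}}S}S ⇒ {{{}}{}}{{{}}{}}S   [S ::= { }]
{{{}}{}}{{{}}{}}S ⇒ {{{}}{}}{{{}}{}}{}   [S ::= { }]

S ⇒ {S}S ⇒ {{S}S}S ⇒ {{{}}S}S ⇒ {{{}}{}}S ⇒ {{{}}{}}{S}S ⇒ {{{}}{}}{{S}S}S ⇒ {{{}}{}}{{{}}S}S ⇒ {{{}}{}}{{{}}{}}S ⇒ {{{}}{}}{{{}}{}}{}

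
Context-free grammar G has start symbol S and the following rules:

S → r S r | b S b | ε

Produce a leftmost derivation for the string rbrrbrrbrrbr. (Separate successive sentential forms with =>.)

S=>rSr=>rbSbr=>rbrSrbr=>rbrrSrrbr=>rbrrbSbrrbr=>rbrrbrSrbrrbr=>rbrrbrrbrrbr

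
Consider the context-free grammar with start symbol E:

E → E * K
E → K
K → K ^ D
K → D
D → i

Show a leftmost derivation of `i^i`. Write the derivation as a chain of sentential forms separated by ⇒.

E ⇒ K ⇒ K^D ⇒ D^D ⇒ i^D ⇒ i^i

E ⇒ K   [E → K]
K ⇒ K^D   [K → K ^ D]
K^D ⇒ D^D   [K → D]
D^D ⇒ i^D   [D → i]
i^D ⇒ i^i   [D → i]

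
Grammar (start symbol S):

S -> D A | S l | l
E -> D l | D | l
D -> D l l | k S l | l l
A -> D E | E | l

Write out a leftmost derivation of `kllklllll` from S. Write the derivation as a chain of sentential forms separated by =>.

S => DA => kSlA => kDAlA => kllAlA => kllDElA => kllkSlElA => kllkllElA => kllkllllA => kllklllll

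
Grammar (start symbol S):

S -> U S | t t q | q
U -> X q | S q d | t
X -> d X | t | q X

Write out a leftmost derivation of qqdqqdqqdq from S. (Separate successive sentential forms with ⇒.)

S ⇒ US ⇒ SqdS ⇒ USqdS ⇒ SqdSqdS ⇒ qqdSqdS ⇒ qqdUSqdS ⇒ qqdSqdSqdS ⇒ qqdqqdSqdS ⇒ qqdqqdqqdS ⇒ qqdqqdqqdq

S ⇒ US   [S -> U S]
US ⇒ SqdS   [U -> S q d]
SqdS ⇒ USqdS   [S -> U S]
USqdS ⇒ SqdSqdS   [U -> S q d]
SqdSqdS ⇒ qqdSqdS   [S -> q]
qqdSqdS ⇒ qqdUSqdS   [S -> U S]
qqdUSqdS ⇒ qqdSqdSqdS   [U -> S q d]
qqdSqdSqdS ⇒ qqdqqdSqdS   [S -> q]
qqdqqdSqdS ⇒ qqdqqdqqdS   [S -> q]
qqdqqdqqdS ⇒ qqdqqdqqdq   [S -> q]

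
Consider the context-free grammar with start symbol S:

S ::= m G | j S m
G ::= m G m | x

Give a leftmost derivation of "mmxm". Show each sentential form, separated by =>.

S => mG   [S ::= m G]
mG => mmGm   [G ::= m G m]
mmGm => mmxm   [G ::= x]

S => mG => mmGm => mmxm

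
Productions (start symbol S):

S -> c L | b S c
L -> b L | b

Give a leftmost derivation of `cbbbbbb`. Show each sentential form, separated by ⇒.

S ⇒ cL   [S -> c L]
cL ⇒ cbL   [L -> b L]
cbL ⇒ cbbL   [L -> b L]
cbbL ⇒ cbbbL   [L -> b L]
cbbbL ⇒ cbbbbL   [L -> b L]
cbbbbL ⇒ cbbbbbL   [L -> b L]
cbbbbbL ⇒ cbbbbbb   [L -> b]

S⇒cL⇒cbL⇒cbbL⇒cbbbL⇒cbbbbL⇒cbbbbbL⇒cbbbbbb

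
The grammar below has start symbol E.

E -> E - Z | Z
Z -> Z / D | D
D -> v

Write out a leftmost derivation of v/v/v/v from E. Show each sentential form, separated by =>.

E => Z => Z/D => Z/D/D => Z/D/D/D => D/D/D/D => v/D/D/D => v/v/D/D => v/v/v/D => v/v/v/v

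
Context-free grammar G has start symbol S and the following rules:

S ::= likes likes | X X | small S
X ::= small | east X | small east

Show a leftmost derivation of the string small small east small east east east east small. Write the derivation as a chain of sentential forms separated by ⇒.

S ⇒ small S ⇒ small small S ⇒ small small X X ⇒ small small east X X ⇒ small small east small X ⇒ small small east small east X ⇒ small small east small east east X ⇒ small small east small east east east X ⇒ small small east small east east east east X ⇒ small small east small east east east east small

S ⇒ small S   [S ::= small S]
small S ⇒ small small S   [S ::= small S]
small small S ⇒ small small X X   [S ::= X X]
small small X X ⇒ small small east X X   [X ::= east X]
small small east X X ⇒ small small east small X   [X ::= small]
small small east small X ⇒ small small east small east X   [X ::= east X]
small small east small east X ⇒ small small east small east east X   [X ::= east X]
small small east small east east X ⇒ small small east small east east east X   [X ::= east X]
small small east small east east east X ⇒ small small east small east east east east X   [X ::= east X]
small small east small east east east east X ⇒ small small east small east east east east small   [X ::= small]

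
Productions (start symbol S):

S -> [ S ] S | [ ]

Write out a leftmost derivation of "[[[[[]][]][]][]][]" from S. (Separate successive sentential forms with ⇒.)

S ⇒ [S]S   [S -> [ S ] S]
[S]S ⇒ [[S]S]S   [S -> [ S ] S]
[[S]S]S ⇒ [[[S]S]S]S   [S -> [ S ] S]
[[[S]S]S]S ⇒ [[[[S]S]S]S]S   [S -> [ S ] S]
[[[[S]S]S]S]S ⇒ [[[[[]]S]S]S]S   [S -> [ ]]
[[[[[]]S]S]S]S ⇒ [[[[[]][]]S]S]S   [S -> [ ]]
[[[[[]][]]S]S]S ⇒ [[[[[]][]][]]S]S   [S -> [ ]]
[[[[[]][]][]]S]S ⇒ [[[[[]][]][]][]]S   [S -> [ ]]
[[[[[]][]][]][]]S ⇒ [[[[[]][]][]][]][]   [S -> [ ]]

S ⇒ [S]S ⇒ [[S]S]S ⇒ [[[S]S]S]S ⇒ [[[[S]S]S]S]S ⇒ [[[[[]]S]S]S]S ⇒ [[[[[]][]]S]S]S ⇒ [[[[[]][]][]]S]S ⇒ [[[[[]][]][]][]]S ⇒ [[[[[]][]][]][]][]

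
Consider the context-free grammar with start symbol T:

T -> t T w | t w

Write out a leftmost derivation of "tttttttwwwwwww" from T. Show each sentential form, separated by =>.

T => tTw => ttTww => tttTwww => ttttTwwww => tttttTwwwww => ttttttTwwwwww => tttttttwwwwwww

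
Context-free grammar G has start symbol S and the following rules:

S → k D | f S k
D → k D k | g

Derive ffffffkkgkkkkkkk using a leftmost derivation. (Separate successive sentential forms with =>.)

S => fSk => ffSkk => fffSkkk => ffffSkkkk => fffffSkkkkk => ffffffSkkkkkk => ffffffkDkkkkkk => ffffffkkDkkkkkkk => ffffffkkgkkkkkkk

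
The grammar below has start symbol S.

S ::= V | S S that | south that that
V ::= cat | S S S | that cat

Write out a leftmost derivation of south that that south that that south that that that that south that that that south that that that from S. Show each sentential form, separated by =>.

S => S S that => S S that S that => S S that S that S that => south that that S that S that S that => south that that S S that that S that S that => south that that south that that S that that S that S that => south that that south that that south that that that that S that S that => south that that south that that south that that that that south that that that S that => south that that south that that south that that that that south that that that south that that that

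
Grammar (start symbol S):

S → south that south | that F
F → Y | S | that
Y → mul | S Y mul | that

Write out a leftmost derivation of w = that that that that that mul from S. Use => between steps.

S => that F   [S → that F]
that F => that Y   [F → Y]
that Y => that S Y mul   [Y → S Y mul]
that S Y mul => that that F Y mul   [S → that F]
that that F Y mul => that that S Y mul   [F → S]
that that S Y mul => that that that F Y mul   [S → that F]
that that that F Y mul => that that that Y Y mul   [F → Y]
that that that Y Y mul => that that that that Y mul   [Y → that]
that that that that Y mul => that that that that that mul   [Y → that]

S => that F => that Y => that S Y mul => that that F Y mul => that that S Y mul => that that that F Y mul => that that that Y Y mul => that that that that Y mul => that that that that that mul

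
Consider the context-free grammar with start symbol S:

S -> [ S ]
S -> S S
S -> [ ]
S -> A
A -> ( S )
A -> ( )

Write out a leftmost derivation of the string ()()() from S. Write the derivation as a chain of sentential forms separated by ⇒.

S ⇒ SS ⇒ SSS ⇒ ASS ⇒ ()SS ⇒ ()AS ⇒ ()()S ⇒ ()()A ⇒ ()()()

S ⇒ SS   [S -> S S]
SS ⇒ SSS   [S -> S S]
SSS ⇒ ASS   [S -> A]
ASS ⇒ ()SS   [A -> ( )]
()SS ⇒ ()AS   [S -> A]
()AS ⇒ ()()S   [A -> ( )]
()()S ⇒ ()()A   [S -> A]
()()A ⇒ ()()()   [A -> ( )]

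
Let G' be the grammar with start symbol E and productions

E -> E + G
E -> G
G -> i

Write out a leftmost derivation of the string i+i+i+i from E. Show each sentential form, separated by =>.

E => E+G   [E -> E + G]
E+G => E+G+G   [E -> E + G]
E+G+G => E+G+G+G   [E -> E + G]
E+G+G+G => G+G+G+G   [E -> G]
G+G+G+G => i+G+G+G   [G -> i]
i+G+G+G => i+i+G+G   [G -> i]
i+i+G+G => i+i+i+G   [G -> i]
i+i+i+G => i+i+i+i   [G -> i]

E => E+G => E+G+G => E+G+G+G => G+G+G+G => i+G+G+G => i+i+G+G => i+i+i+G => i+i+i+i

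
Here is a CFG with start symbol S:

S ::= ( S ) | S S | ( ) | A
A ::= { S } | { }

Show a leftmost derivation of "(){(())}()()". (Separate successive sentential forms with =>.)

S => SS => SSS => ()SS => ()AS => (){S}S => (){(S)}S => (){(())}S => (){(())}SS => (){(())}()S => (){(())}()()

S => SS   [S ::= S S]
SS => SSS   [S ::= S S]
SSS => ()SS   [S ::= ( )]
()SS => ()AS   [S ::= A]
()AS => (){S}S   [A ::= { S }]
(){S}S => (){(S)}S   [S ::= ( S )]
(){(S)}S => (){(())}S   [S ::= ( )]
(){(())}S => (){(())}SS   [S ::= S S]
(){(())}SS => (){(())}()S   [S ::= ( )]
(){(())}()S => (){(())}()()   [S ::= ( )]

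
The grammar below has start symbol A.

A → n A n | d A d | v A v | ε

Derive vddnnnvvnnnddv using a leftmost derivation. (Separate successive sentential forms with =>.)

A=>vAv=>vdAdv=>vddAddv=>vddnAnddv=>vddnnAnnddv=>vddnnnAnnnddv=>vddnnnvAvnnnddv=>vddnnnvvnnnddv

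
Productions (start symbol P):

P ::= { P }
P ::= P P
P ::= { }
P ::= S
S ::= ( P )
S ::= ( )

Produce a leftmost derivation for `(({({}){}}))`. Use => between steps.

P => S   [P ::= S]
S => (P)   [S ::= ( P )]
(P) => (S)   [P ::= S]
(S) => ((P))   [S ::= ( P )]
((P)) => (({P}))   [P ::= { P }]
(({P})) => (({PP}))   [P ::= P P]
(({PP})) => (({SP}))   [P ::= S]
(({SP})) => (({(P)P}))   [S ::= ( P )]
(({(P)P})) => (({({})P}))   [P ::= { }]
(({({})P})) => (({({}){}}))   [P ::= { }]

P => S => (P) => (S) => ((P)) => (({P})) => (({PP})) => (({SP})) => (({(P)P})) => (({({})P})) => (({({}){}}))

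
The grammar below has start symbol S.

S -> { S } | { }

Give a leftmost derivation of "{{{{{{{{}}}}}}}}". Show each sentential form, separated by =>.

S => {S} => {{S}} => {{{S}}} => {{{{S}}}} => {{{{{S}}}}} => {{{{{{S}}}}}} => {{{{{{{S}}}}}}} => {{{{{{{{}}}}}}}}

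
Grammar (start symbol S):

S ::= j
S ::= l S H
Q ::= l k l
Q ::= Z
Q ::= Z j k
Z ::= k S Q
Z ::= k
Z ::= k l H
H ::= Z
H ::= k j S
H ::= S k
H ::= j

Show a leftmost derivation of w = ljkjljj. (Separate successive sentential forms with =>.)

S => lSH   [S ::= l S H]
lSH => ljH   [S ::= j]
ljH => ljkjS   [H ::= k j S]
ljkjS => ljkjlSH   [S ::= l S H]
ljkjlSH => ljkjljH   [S ::= j]
ljkjljH => ljkjljj   [H ::= j]

S => lSH => ljH => ljkjS => ljkjlSH => ljkjljH => ljkjljj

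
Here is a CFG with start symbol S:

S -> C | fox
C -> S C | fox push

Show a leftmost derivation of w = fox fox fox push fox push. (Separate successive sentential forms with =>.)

S => C => S C => fox C => fox S C => fox fox C => fox fox S C => fox fox C C => fox fox fox push C => fox fox fox push fox push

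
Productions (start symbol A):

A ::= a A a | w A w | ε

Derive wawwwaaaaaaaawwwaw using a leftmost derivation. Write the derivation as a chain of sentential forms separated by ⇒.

A ⇒ wAw ⇒ waAaw ⇒ wawAwaw ⇒ wawwAwwaw ⇒ wawwwAwwwaw ⇒ wawwwaAawwwaw ⇒ wawwwaaAaawwwaw ⇒ wawwwaaaAaaawwwaw ⇒ wawwwaaaaAaaaawwwaw ⇒ wawwwaaaaaaaawwwaw

A ⇒ wAw   [A ::= w A w]
wAw ⇒ waAaw   [A ::= a A a]
waAaw ⇒ wawAwaw   [A ::= w A w]
wawAwaw ⇒ wawwAwwaw   [A ::= w A w]
wawwAwwaw ⇒ wawwwAwwwaw   [A ::= w A w]
wawwwAwwwaw ⇒ wawwwaAawwwaw   [A ::= a A a]
wawwwaAawwwaw ⇒ wawwwaaAaawwwaw   [A ::= a A a]
wawwwaaAaawwwaw ⇒ wawwwaaaAaaawwwaw   [A ::= a A a]
wawwwaaaAaaawwwaw ⇒ wawwwaaaaAaaaawwwaw   [A ::= a A a]
wawwwaaaaAaaaawwwaw ⇒ wawwwaaaaaaaawwwaw   [A ::= ε]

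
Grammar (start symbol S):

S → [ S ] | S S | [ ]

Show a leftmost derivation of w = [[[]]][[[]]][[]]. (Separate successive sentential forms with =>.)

S => SS => [S]S => [[S]]S => [[[]]]S => [[[]]]SS => [[[]]][S]S => [[[]]][[S]]S => [[[]]][[[]]]S => [[[]]][[[]]][S] => [[[]]][[[]]][[]]

S => SS   [S → S S]
SS => [S]S   [S → [ S ]]
[S]S => [[S]]S   [S → [ S ]]
[[S]]S => [[[]]]S   [S → [ ]]
[[[]]]S => [[[]]]SS   [S → S S]
[[[]]]SS => [[[]]][S]S   [S → [ S ]]
[[[]]][S]S => [[[]]][[S]]S   [S → [ S ]]
[[[]]][[S]]S => [[[]]][[[]]]S   [S → [ ]]
[[[]]][[[]]]S => [[[]]][[[]]][S]   [S → [ S ]]
[[[]]][[[]]][S] => [[[]]][[[]]][[]]   [S → [ ]]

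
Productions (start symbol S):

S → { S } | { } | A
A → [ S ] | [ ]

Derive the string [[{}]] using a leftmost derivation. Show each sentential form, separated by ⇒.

S ⇒ A   [S → A]
A ⇒ [S]   [A → [ S ]]
[S] ⇒ [A]   [S → A]
[A] ⇒ [[S]]   [A → [ S ]]
[[S]] ⇒ [[{}]]   [S → { }]

S ⇒ A ⇒ [S] ⇒ [A] ⇒ [[S]] ⇒ [[{}]]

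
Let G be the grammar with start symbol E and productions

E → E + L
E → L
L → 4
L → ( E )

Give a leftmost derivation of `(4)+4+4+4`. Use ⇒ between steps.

E ⇒ E+L   [E → E + L]
E+L ⇒ E+L+L   [E → E + L]
E+L+L ⇒ E+L+L+L   [E → E + L]
E+L+L+L ⇒ L+L+L+L   [E → L]
L+L+L+L ⇒ (E)+L+L+L   [L → ( E )]
(E)+L+L+L ⇒ (L)+L+L+L   [E → L]
(L)+L+L+L ⇒ (4)+L+L+L   [L → 4]
(4)+L+L+L ⇒ (4)+4+L+L   [L → 4]
(4)+4+L+L ⇒ (4)+4+4+L   [L → 4]
(4)+4+4+L ⇒ (4)+4+4+4   [L → 4]

E ⇒ E+L ⇒ E+L+L ⇒ E+L+L+L ⇒ L+L+L+L ⇒ (E)+L+L+L ⇒ (L)+L+L+L ⇒ (4)+L+L+L ⇒ (4)+4+L+L ⇒ (4)+4+4+L ⇒ (4)+4+4+4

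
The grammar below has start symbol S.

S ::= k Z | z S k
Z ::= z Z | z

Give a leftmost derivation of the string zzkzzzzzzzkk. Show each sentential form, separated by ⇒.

S ⇒ zSk ⇒ zzSkk ⇒ zzkZkk ⇒ zzkzZkk ⇒ zzkzzZkk ⇒ zzkzzzZkk ⇒ zzkzzzzZkk ⇒ zzkzzzzzZkk ⇒ zzkzzzzzzZkk ⇒ zzkzzzzzzzkk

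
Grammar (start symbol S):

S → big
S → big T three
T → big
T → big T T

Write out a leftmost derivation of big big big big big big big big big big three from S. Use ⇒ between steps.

S ⇒ big T three   [S → big T three]
big T three ⇒ big big T T three   [T → big T T]
big big T T three ⇒ big big big T T T three   [T → big T T]
big big big T T T three ⇒ big big big big T T T T three   [T → big T T]
big big big big T T T T three ⇒ big big big big big T T T T T three   [T → big T T]
big big big big big T T T T T three ⇒ big big big big big big T T T T three   [T → big]
big big big big big big T T T T three ⇒ big big big big big big big T T T three   [T → big]
big big big big big big big T T T three ⇒ big big big big big big big big T T three   [T → big]
big big big big big big big big T T three ⇒ big big big big big big big big big T three   [T → big]
big big big big big big big big big T three ⇒ big big big big big big big big big big three   [T → big]

S ⇒ big T three ⇒ big big T T three ⇒ big big big T T T three ⇒ big big big big T T T T three ⇒ big big big big big T T T T T three ⇒ big big big big big big T T T T three ⇒ big big big big big big big T T T three ⇒ big big big big big big big big T T three ⇒ big big big big big big big big big T three ⇒ big big big big big big big big big big three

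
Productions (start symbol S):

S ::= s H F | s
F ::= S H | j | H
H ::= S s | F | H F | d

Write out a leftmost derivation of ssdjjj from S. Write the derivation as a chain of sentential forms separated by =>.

S => sHF => sHFF => sHFFF => sFFFF => sSHFFF => ssHFFF => ssdFFF => ssdjFF => ssdjjF => ssdjjj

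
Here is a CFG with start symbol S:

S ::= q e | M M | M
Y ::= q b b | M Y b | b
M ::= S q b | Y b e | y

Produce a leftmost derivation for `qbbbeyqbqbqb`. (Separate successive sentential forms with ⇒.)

S ⇒ M ⇒ Sqb ⇒ Mqb ⇒ Sqbqb ⇒ Mqbqb ⇒ Sqbqbqb ⇒ MMqbqbqb ⇒ YbeMqbqbqb ⇒ qbbbeMqbqbqb ⇒ qbbbeyqbqbqb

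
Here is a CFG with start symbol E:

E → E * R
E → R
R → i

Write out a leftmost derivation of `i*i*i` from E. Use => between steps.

E => E*R   [E → E * R]
E*R => E*R*R   [E → E * R]
E*R*R => R*R*R   [E → R]
R*R*R => i*R*R   [R → i]
i*R*R => i*i*R   [R → i]
i*i*R => i*i*i   [R → i]

E => E*R => E*R*R => R*R*R => i*R*R => i*i*R => i*i*i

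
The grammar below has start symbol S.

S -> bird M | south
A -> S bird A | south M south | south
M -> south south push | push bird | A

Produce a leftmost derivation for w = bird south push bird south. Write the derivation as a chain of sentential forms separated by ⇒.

S ⇒ bird M   [S -> bird M]
bird M ⇒ bird A   [M -> A]
bird A ⇒ bird south M south   [A -> south M south]
bird south M south ⇒ bird south push bird south   [M -> push bird]

S ⇒ bird M ⇒ bird A ⇒ bird south M south ⇒ bird south push bird south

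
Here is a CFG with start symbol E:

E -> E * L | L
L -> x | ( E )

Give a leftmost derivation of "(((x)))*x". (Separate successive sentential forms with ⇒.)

E ⇒ E*L ⇒ L*L ⇒ (E)*L ⇒ (L)*L ⇒ ((E))*L ⇒ ((L))*L ⇒ (((E)))*L ⇒ (((L)))*L ⇒ (((x)))*L ⇒ (((x)))*x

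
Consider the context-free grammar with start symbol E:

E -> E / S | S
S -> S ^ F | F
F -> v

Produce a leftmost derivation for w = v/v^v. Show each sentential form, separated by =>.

E => E/S   [E -> E / S]
E/S => S/S   [E -> S]
S/S => F/S   [S -> F]
F/S => v/S   [F -> v]
v/S => v/S^F   [S -> S ^ F]
v/S^F => v/F^F   [S -> F]
v/F^F => v/v^F   [F -> v]
v/v^F => v/v^v   [F -> v]

E => E/S => S/S => F/S => v/S => v/S^F => v/F^F => v/v^F => v/v^v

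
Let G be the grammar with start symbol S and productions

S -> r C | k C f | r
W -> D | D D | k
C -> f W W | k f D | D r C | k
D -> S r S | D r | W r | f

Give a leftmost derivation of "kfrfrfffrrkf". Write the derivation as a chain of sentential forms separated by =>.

S=>kCf=>kfWWf=>kfDWf=>kfSrSWf=>kfrCrSWf=>kfrDrCrSWf=>kfrfrCrSWf=>kfrfrfWWrSWf=>kfrfrfDWrSWf=>kfrfrffWrSWf=>kfrfrffDrSWf=>kfrfrfffrSWf=>kfrfrfffrrWf=>kfrfrfffrrkf

S => kCf   [S -> k C f]
kCf => kfWWf   [C -> f W W]
kfWWf => kfDWf   [W -> D]
kfDWf => kfSrSWf   [D -> S r S]
kfSrSWf => kfrCrSWf   [S -> r C]
kfrCrSWf => kfrDrCrSWf   [C -> D r C]
kfrDrCrSWf => kfrfrCrSWf   [D -> f]
kfrfrCrSWf => kfrfrfWWrSWf   [C -> f W W]
kfrfrfWWrSWf => kfrfrfDWrSWf   [W -> D]
kfrfrfDWrSWf => kfrfrffWrSWf   [D -> f]
kfrfrffWrSWf => kfrfrffDrSWf   [W -> D]
kfrfrffDrSWf => kfrfrfffrSWf   [D -> f]
kfrfrfffrSWf => kfrfrfffrrWf   [S -> r]
kfrfrfffrrWf => kfrfrfffrrkf   [W -> k]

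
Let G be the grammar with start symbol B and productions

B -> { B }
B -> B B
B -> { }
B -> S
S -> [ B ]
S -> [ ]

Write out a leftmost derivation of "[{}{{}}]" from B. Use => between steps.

B => S   [B -> S]
S => [B]   [S -> [ B ]]
[B] => [BB]   [B -> B B]
[BB] => [{}B]   [B -> { }]
[{}B] => [{}{B}]   [B -> { B }]
[{}{B}] => [{}{{}}]   [B -> { }]

B=>S=>[B]=>[BB]=>[{}B]=>[{}{B}]=>[{}{{}}]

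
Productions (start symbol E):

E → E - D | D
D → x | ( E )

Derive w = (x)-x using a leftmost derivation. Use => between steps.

E=>E-D=>D-D=>(E)-D=>(D)-D=>(x)-D=>(x)-x

E => E-D   [E → E - D]
E-D => D-D   [E → D]
D-D => (E)-D   [D → ( E )]
(E)-D => (D)-D   [E → D]
(D)-D => (x)-D   [D → x]
(x)-D => (x)-x   [D → x]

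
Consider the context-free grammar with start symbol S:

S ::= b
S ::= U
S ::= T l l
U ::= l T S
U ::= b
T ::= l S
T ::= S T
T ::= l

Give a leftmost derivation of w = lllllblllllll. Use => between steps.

S => Tll => STll => TllTll => lSllTll => lTllllTll => lSTllllTll => lTllTllllTll => llllTllllTll => lllllSllllTll => lllllUllllTll => lllllbllllTll => lllllblllllll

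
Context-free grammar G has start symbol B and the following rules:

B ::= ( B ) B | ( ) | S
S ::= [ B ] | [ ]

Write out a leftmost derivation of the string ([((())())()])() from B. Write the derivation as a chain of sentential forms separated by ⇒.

B ⇒ (B)B   [B ::= ( B ) B]
(B)B ⇒ (S)B   [B ::= S]
(S)B ⇒ ([B])B   [S ::= [ B ]]
([B])B ⇒ ([(B)B])B   [B ::= ( B ) B]
([(B)B])B ⇒ ([((B)B)B])B   [B ::= ( B ) B]
([((B)B)B])B ⇒ ([((())B)B])B   [B ::= ( )]
([((())B)B])B ⇒ ([((())())B])B   [B ::= ( )]
([((())())B])B ⇒ ([((())())()])B   [B ::= ( )]
([((())())()])B ⇒ ([((())())()])()   [B ::= ( )]

B ⇒ (B)B ⇒ (S)B ⇒ ([B])B ⇒ ([(B)B])B ⇒ ([((B)B)B])B ⇒ ([((())B)B])B ⇒ ([((())())B])B ⇒ ([((())())()])B ⇒ ([((())())()])()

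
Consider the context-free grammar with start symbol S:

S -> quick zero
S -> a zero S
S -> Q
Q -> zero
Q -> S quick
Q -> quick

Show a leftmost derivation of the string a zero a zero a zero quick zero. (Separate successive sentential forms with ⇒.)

S ⇒ a zero S ⇒ a zero a zero S ⇒ a zero a zero a zero S ⇒ a zero a zero a zero quick zero

S ⇒ a zero S   [S -> a zero S]
a zero S ⇒ a zero a zero S   [S -> a zero S]
a zero a zero S ⇒ a zero a zero a zero S   [S -> a zero S]
a zero a zero a zero S ⇒ a zero a zero a zero quick zero   [S -> quick zero]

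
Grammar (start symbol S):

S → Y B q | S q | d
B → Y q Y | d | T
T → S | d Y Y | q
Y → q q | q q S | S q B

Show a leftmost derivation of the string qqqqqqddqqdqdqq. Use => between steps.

S => Sq => YBqq => qqSBqq => qqYBqBqq => qqqqSBqBqq => qqqqSqBqBqq => qqqqYBqqBqBqq => qqqqqqSBqqBqBqq => qqqqqqdBqqBqBqq => qqqqqqddqqBqBqq => qqqqqqddqqdqBqq => qqqqqqddqqdqdqq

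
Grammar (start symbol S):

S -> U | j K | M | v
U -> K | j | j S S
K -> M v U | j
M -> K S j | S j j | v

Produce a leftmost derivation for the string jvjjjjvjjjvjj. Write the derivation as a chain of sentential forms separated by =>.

S => jK   [S -> j K]
jK => jMvU   [K -> M v U]
jMvU => jSjjvU   [M -> S j j]
jSjjvU => jMjjvU   [S -> M]
jMjjvU => jSjjjjvU   [M -> S j j]
jSjjjjvU => jvjjjjvU   [S -> v]
jvjjjjvU => jvjjjjvjSS   [U -> j S S]
jvjjjjvjSS => jvjjjjvjUS   [S -> U]
jvjjjjvjUS => jvjjjjvjjSSS   [U -> j S S]
jvjjjjvjjSSS => jvjjjjvjjUSS   [S -> U]
jvjjjjvjjUSS => jvjjjjvjjjSS   [U -> j]
jvjjjjvjjjSS => jvjjjjvjjjvS   [S -> v]
jvjjjjvjjjvS => jvjjjjvjjjvjK   [S -> j K]
jvjjjjvjjjvjK => jvjjjjvjjjvjj   [K -> j]

S => jK => jMvU => jSjjvU => jMjjvU => jSjjjjvU => jvjjjjvU => jvjjjjvjSS => jvjjjjvjUS => jvjjjjvjjSSS => jvjjjjvjjUSS => jvjjjjvjjjSS => jvjjjjvjjjvS => jvjjjjvjjjvjK => jvjjjjvjjjvjj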